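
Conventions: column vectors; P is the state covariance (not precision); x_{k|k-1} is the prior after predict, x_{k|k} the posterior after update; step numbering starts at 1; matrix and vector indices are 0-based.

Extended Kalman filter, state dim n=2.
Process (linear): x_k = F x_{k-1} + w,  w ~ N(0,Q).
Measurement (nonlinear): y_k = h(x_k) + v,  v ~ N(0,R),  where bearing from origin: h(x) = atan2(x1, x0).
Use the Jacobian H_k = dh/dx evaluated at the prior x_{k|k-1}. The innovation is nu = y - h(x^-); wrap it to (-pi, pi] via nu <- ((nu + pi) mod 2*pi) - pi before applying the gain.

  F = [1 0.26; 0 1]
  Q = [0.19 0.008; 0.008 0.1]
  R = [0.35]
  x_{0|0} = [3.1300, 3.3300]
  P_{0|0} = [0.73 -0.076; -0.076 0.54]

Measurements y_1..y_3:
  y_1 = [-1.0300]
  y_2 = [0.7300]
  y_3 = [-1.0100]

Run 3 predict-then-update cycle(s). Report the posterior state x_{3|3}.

step 1: x^-=[3.9958, 3.3300]  P^-=[0.9170 0.0724; 0.0724 0.6400]  H_jac=[-0.1231 0.1477]  S=[0.3752]  K=[-0.2723; 0.2282]  nu=[-1.7248]  x^+=[4.4654, 2.9365]  P^+=[0.8892 0.0957; 0.0957 0.6205]
step 2: x^-=[5.2289, 2.9365]  P^-=[1.1709 0.2650; 0.2650 0.7205]  H_jac=[-0.0816 0.1454]  S=[0.3667]  K=[-0.1556; 0.2266]  nu=[0.2183]  x^+=[5.1950, 2.9859]  P^+=[1.1620 0.2780; 0.2780 0.7016]
step 3: x^-=[5.9713, 2.9859]  P^-=[1.5440 0.4684; 0.4684 0.8016]  H_jac=[-0.0670 0.1340]  S=[0.3629]  K=[-0.1121; 0.2095]  nu=[-1.4737]  x^+=[6.1365, 2.6773]  P^+=[1.5394 0.4769; 0.4769 0.7857]

x_post = [6.1365, 2.6773]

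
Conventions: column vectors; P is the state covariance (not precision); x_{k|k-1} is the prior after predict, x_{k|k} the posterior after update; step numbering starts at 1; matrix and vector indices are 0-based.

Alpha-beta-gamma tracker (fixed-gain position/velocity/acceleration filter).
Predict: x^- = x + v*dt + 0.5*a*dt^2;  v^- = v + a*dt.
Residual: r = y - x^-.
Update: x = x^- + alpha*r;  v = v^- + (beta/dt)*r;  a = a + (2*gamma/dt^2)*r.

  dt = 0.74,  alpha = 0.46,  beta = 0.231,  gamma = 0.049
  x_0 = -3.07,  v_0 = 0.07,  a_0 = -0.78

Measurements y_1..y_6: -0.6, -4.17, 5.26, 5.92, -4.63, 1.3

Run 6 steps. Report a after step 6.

step 1: x_pred=-3.2318  r=2.6318  x^+=-2.0212  v^+=0.3143  a^+=-0.3090
step 2: x_pred=-1.8732  r=-2.2968  x^+=-2.9297  v^+=-0.6313  a^+=-0.7201
step 3: x_pred=-3.5940  r=8.8540  x^+=0.4788  v^+=1.5997  a^+=0.8645
step 4: x_pred=1.8993  r=4.0207  x^+=3.7488  v^+=3.4945  a^+=1.5840
step 5: x_pred=6.7685  r=-11.3985  x^+=1.5252  v^+=1.1085  a^+=-0.4559
step 6: x_pred=2.2207  r=-0.9207  x^+=1.7972  v^+=0.4838  a^+=-0.6206

a_post = -0.6206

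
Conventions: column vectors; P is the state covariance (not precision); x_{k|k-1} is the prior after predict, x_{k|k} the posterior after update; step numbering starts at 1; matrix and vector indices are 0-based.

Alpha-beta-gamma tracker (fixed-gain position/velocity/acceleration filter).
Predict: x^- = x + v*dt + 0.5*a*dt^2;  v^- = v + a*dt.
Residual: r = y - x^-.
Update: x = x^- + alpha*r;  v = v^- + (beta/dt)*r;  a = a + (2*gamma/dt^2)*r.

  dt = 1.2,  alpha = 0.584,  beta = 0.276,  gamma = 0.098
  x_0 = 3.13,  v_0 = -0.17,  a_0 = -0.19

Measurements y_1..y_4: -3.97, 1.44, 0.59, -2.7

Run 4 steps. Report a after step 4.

step 1: x_pred=2.7892  r=-6.7592  x^+=-1.1582  v^+=-1.9526  a^+=-1.1100
step 2: x_pred=-4.3005  r=5.7405  x^+=-0.9481  v^+=-1.9643  a^+=-0.3287
step 3: x_pred=-3.5418  r=4.1318  x^+=-1.1288  v^+=-1.4084  a^+=0.2337
step 4: x_pred=-2.6506  r=-0.0494  x^+=-2.6794  v^+=-1.1392  a^+=0.2270

a_post = 0.2270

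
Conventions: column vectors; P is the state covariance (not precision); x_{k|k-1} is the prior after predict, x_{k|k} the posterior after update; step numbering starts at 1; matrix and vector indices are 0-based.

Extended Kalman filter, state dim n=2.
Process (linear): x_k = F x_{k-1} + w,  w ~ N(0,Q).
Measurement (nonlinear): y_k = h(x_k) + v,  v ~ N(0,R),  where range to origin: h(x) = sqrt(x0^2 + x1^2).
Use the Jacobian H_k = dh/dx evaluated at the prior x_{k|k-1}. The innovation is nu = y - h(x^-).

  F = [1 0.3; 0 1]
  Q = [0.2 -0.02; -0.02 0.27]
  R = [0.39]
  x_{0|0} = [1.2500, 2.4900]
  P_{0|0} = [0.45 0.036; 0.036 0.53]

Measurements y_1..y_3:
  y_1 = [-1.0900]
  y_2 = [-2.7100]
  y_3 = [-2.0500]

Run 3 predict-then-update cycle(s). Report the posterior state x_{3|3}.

step 1: x^-=[1.9970, 2.4900]  P^-=[0.7193 0.1750; 0.1750 0.8000]  H_jac=[0.6256 0.7801]  S=[1.3292]  K=[0.4413; 0.5519]  nu=[-4.2819]  x^+=[0.1075, 0.1269]  P^+=[0.4605 -0.1487; -0.1487 0.3952]
step 2: x^-=[0.1456, 0.1269]  P^-=[0.6068 -0.0502; -0.0502 0.6652]  H_jac=[0.7538 0.6571]  S=[0.9723]  K=[0.4366; 0.4106]  nu=[-2.9032]  x^+=[-1.1218, -1.0652]  P^+=[0.4215 -0.2245; -0.2245 0.5012]
step 3: x^-=[-1.4413, -1.0652]  P^-=[0.5319 -0.0941; -0.0941 0.7712]  H_jac=[-0.8042 -0.5943]  S=[0.9165]  K=[-0.4058; -0.4175]  nu=[-3.8422]  x^+=[0.1177, 0.5391]  P^+=[0.3810 -0.2494; -0.2494 0.6114]

x_post = [0.1177, 0.5391]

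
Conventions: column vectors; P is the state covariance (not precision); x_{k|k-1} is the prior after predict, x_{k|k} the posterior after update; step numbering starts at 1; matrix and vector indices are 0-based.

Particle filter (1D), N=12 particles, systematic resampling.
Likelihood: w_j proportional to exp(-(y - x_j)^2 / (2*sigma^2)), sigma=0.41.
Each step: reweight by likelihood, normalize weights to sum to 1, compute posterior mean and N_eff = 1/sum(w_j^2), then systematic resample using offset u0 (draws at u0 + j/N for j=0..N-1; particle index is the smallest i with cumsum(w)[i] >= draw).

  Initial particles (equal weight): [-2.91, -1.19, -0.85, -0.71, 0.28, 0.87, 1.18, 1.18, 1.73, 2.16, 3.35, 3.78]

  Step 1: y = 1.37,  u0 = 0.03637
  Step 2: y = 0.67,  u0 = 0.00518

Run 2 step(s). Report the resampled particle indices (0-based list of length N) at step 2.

resampled_idx = [0, 0, 0, 1, 1, 2, 3, 4, 5, 6, 7, 8]

step 1: w=[0.0000, 0.0000, 0.0000, 0.0000, 0.0093, 0.1515, 0.2863, 0.2863, 0.2168, 0.0498, 0.0000, 0.0000]  mean=1.2927  Neff=4.2293  idx=[5, 5, 6, 6, 6, 7, 7, 7, 7, 8, 8, 9]
step 2: w=[0.1749, 0.1749, 0.0909, 0.0909, 0.0909, 0.0909, 0.0909, 0.0909, 0.0909, 0.0070, 0.0070, 0.0003]  mean=1.0795  Neff=8.3996  idx=[0, 0, 0, 1, 1, 2, 3, 4, 5, 6, 7, 8]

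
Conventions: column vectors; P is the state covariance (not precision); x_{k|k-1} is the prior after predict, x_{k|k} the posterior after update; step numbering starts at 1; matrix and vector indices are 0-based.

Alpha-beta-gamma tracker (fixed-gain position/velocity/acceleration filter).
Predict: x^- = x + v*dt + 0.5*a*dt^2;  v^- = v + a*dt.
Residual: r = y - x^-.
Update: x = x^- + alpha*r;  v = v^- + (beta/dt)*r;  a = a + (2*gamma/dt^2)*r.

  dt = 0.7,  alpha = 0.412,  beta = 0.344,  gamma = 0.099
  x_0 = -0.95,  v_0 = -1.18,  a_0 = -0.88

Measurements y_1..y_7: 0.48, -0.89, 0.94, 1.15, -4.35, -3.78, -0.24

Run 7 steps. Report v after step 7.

v_post = -2.4952

step 1: x_pred=-1.9916  r=2.4716  x^+=-0.9733  v^+=-0.5814  a^+=0.1187
step 2: x_pred=-1.3512  r=0.4612  x^+=-1.1612  v^+=-0.2716  a^+=0.3051
step 3: x_pred=-1.2766  r=2.2166  x^+=-0.3633  v^+=1.0312  a^+=1.2008
step 4: x_pred=0.6527  r=0.4973  x^+=0.8576  v^+=2.1161  a^+=1.4017
step 5: x_pred=2.6823  r=-7.0323  x^+=-0.2150  v^+=-0.3585  a^+=-1.4399
step 6: x_pred=-0.8188  r=-2.9612  x^+=-2.0388  v^+=-2.8217  a^+=-2.6365
step 7: x_pred=-4.6599  r=4.4199  x^+=-2.8389  v^+=-2.4952  a^+=-0.8505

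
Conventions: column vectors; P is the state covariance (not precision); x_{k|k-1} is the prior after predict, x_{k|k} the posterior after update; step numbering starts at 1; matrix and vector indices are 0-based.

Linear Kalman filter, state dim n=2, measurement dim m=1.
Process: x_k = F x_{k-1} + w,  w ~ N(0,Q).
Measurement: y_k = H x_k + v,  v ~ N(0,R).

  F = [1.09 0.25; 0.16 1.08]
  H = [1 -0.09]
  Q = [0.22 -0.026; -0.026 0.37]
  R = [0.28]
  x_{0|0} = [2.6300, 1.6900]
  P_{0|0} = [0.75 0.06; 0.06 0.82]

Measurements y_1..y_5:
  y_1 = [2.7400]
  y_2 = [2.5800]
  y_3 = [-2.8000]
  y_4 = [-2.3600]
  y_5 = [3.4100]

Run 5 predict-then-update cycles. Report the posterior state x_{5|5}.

step 1: x^-=[3.2892, 2.2460]  P^-=[1.1950 0.3992; 0.3992 1.3664]  S=[1.4142]  K=[0.8196; 0.1953]  nu=[-0.3471]  x^+=[3.0048, 2.1782]  P^+=[0.2450 0.1728; 0.1728 1.3124]
step 2: x^-=[3.8197, 2.8332]  P^-=[0.6873 0.5814; 0.5814 1.9668]  S=[0.8786]  K=[0.7227; 0.4603]  nu=[-0.9847]  x^+=[3.1080, 2.3799]  P^+=[0.2284 0.2891; 0.2891 1.7806]
step 3: x^-=[3.9827, 3.0676]  P^-=[0.7602 0.8465; 0.8465 2.5527]  S=[0.9085]  K=[0.7529; 0.6789]  nu=[-6.5066]  x^+=[-0.9162, -1.3498]  P^+=[0.2452 0.3822; 0.3822 2.1340]
step 4: x^-=[-1.3361, -1.6044]  P^-=[0.8530 1.0581; 1.0581 2.9974]  S=[0.9668]  K=[0.7838; 0.8154]  nu=[-1.1683]  x^+=[-2.2518, -2.5570]  P^+=[0.2591 0.4402; 0.4402 2.3546]
step 5: x^-=[-3.0937, -3.1218]  P^-=[0.9149 1.1908; 1.1908 3.2752]  S=[1.0071]  K=[0.8020; 0.8897]  nu=[6.2227]  x^+=[1.8972, 2.4145]  P^+=[0.2671 0.4721; 0.4721 2.4780]

x_post = [1.8972, 2.4145]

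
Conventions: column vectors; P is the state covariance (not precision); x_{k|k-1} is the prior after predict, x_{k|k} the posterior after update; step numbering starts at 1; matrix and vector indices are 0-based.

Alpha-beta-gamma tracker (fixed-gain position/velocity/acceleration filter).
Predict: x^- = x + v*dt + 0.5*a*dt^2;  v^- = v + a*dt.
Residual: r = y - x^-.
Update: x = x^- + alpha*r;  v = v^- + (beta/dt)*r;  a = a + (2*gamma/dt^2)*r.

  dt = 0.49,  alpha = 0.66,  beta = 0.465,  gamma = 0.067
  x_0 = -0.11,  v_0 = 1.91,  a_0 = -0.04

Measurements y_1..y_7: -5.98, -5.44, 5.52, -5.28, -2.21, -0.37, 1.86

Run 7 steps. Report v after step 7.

step 1: x_pred=0.8211  r=-6.8011  x^+=-3.6676  v^+=-4.5637  a^+=-3.8357
step 2: x_pred=-6.3643  r=0.9243  x^+=-5.7543  v^+=-5.5660  a^+=-3.3198
step 3: x_pred=-8.8802  r=14.4002  x^+=0.6239  v^+=6.4727  a^+=4.7169
step 4: x_pred=4.3618  r=-9.6418  x^+=-2.0018  v^+=-0.3659  a^+=-0.6642
step 5: x_pred=-2.2608  r=0.0508  x^+=-2.2273  v^+=-0.6432  a^+=-0.6358
step 6: x_pred=-2.6188  r=2.2488  x^+=-1.1346  v^+=1.1793  a^+=0.6192
step 7: x_pred=-0.4824  r=2.3424  x^+=1.0636  v^+=3.7056  a^+=1.9265

v_post = 3.7056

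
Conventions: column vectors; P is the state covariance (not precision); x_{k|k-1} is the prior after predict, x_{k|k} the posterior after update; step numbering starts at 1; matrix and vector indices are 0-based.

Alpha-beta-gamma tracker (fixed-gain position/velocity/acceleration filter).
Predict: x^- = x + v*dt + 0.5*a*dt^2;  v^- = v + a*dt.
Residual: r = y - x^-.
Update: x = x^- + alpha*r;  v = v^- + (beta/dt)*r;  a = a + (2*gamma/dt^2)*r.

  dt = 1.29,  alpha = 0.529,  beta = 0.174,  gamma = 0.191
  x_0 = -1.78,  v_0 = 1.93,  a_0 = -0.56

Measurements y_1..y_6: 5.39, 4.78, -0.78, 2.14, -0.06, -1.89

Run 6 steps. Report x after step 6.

x_post = -4.4591

step 1: x_pred=0.2438  r=5.1462  x^+=2.9661  v^+=1.9017  a^+=0.6213
step 2: x_pred=5.9364  r=-1.1564  x^+=5.3246  v^+=2.5473  a^+=0.3559
step 3: x_pred=8.9068  r=-9.6868  x^+=3.7825  v^+=1.6998  a^+=-1.8677
step 4: x_pred=4.4212  r=-2.2812  x^+=3.2144  v^+=-1.0173  a^+=-2.3914
step 5: x_pred=-0.0876  r=0.0276  x^+=-0.0730  v^+=-4.0984  a^+=-2.3851
step 6: x_pred=-7.3445  r=5.4545  x^+=-4.4591  v^+=-6.4394  a^+=-1.1330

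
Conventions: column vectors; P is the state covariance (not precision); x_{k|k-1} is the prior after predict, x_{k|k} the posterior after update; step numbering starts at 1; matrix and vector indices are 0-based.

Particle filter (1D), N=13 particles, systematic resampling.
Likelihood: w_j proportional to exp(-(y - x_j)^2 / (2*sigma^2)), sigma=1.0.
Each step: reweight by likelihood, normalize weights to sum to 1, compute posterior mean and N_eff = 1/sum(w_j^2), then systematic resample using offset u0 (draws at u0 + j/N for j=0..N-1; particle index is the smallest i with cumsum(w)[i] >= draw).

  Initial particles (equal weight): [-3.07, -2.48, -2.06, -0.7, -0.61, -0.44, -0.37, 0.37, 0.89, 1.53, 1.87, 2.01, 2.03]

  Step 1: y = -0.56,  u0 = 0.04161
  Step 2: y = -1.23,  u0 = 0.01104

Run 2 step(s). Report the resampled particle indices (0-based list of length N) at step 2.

resampled_idx = [0, 1, 1, 2, 3, 4, 4, 5, 6, 7, 8, 9, 10]

step 1: w=[0.0075, 0.0277, 0.0567, 0.1730, 0.1745, 0.1734, 0.1716, 0.1134, 0.0611, 0.0197, 0.0091, 0.0064, 0.0061]  mean=-0.4069  Neff=7.0907  idx=[2, 3, 3, 4, 4, 4, 5, 5, 6, 6, 7, 7, 9]
step 2: w=[0.0849, 0.1041, 0.1041, 0.0989, 0.0989, 0.0989, 0.0877, 0.0877, 0.0828, 0.0828, 0.0333, 0.0333, 0.0027]  mean=-0.6113  Neff=11.1693  idx=[0, 1, 1, 2, 3, 4, 4, 5, 6, 7, 8, 9, 10]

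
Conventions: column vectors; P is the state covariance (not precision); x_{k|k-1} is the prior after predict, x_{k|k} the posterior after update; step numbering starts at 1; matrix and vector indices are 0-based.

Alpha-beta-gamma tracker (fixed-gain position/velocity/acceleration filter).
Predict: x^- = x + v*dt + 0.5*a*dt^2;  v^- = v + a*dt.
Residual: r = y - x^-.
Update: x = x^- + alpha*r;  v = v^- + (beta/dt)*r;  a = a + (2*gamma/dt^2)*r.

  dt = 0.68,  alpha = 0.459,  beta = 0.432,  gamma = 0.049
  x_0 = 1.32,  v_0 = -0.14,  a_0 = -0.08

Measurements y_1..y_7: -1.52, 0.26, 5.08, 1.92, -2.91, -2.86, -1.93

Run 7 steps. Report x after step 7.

x_post = -3.3373

step 1: x_pred=1.2063  r=-2.7263  x^+=-0.0451  v^+=-1.9264  a^+=-0.6578
step 2: x_pred=-1.5071  r=1.7671  x^+=-0.6960  v^+=-1.2511  a^+=-0.2833
step 3: x_pred=-1.6122  r=6.6922  x^+=1.4595  v^+=2.8078  a^+=1.1350
step 4: x_pred=3.6312  r=-1.7112  x^+=2.8458  v^+=2.4925  a^+=0.7724
step 5: x_pred=4.7193  r=-7.6293  x^+=1.2174  v^+=-1.8291  a^+=-0.8446
step 6: x_pred=-0.2216  r=-2.6384  x^+=-1.4326  v^+=-4.0795  a^+=-1.4037
step 7: x_pred=-4.5313  r=2.6013  x^+=-3.3373  v^+=-3.3815  a^+=-0.8524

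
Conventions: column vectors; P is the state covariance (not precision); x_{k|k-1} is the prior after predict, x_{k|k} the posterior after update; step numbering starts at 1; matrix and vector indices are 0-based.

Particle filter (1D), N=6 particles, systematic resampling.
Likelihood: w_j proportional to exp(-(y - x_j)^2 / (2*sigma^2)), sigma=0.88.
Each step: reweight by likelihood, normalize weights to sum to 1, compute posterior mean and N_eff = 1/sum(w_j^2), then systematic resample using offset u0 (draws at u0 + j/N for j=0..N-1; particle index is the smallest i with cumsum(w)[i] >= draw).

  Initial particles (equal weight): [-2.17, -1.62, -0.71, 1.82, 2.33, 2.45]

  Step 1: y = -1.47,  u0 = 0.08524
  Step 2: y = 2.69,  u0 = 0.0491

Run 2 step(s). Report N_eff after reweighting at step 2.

N_eff = 2.0448

step 1: w=[0.3031, 0.4100, 0.2865, 0.0004, 0.0000, 0.0000]  mean=-1.5245  Neff=2.9238  idx=[0, 0, 1, 1, 2, 2]
step 2: w=[0.0002, 0.0002, 0.0053, 0.0053, 0.4945, 0.4945]  mean=-0.7203  Neff=2.0448  idx=[4, 4, 4, 5, 5, 5]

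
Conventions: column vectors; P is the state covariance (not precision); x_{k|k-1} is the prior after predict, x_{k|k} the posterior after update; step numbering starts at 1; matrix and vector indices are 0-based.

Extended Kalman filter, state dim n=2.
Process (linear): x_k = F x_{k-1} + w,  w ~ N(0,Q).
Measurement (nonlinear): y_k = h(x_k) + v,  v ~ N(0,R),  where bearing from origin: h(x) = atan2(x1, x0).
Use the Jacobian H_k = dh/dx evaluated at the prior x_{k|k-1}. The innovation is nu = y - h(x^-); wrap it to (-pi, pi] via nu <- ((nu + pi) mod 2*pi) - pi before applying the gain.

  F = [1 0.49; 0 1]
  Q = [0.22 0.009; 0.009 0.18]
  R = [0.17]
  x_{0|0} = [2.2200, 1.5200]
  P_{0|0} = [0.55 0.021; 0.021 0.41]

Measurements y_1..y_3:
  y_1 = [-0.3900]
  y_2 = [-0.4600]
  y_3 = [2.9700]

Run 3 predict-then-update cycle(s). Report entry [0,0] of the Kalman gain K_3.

K[0,0] = 0.6096

step 1: x^-=[2.9648, 1.5200]  P^-=[0.8890 0.2309; 0.2309 0.5900]  H_jac=[-0.1369 0.2671]  S=[0.2119]  K=[-0.2835; 0.5945]  nu=[-0.8637]  x^+=[3.2097, 1.0065]  P^+=[0.8720 0.2666; 0.2666 0.5151]
step 2: x^-=[3.7028, 1.0065]  P^-=[1.4769 0.5280; 0.5280 0.6951]  H_jac=[-0.0684 0.2515]  S=[0.2027]  K=[0.1570; 0.6843]  nu=[-0.7254]  x^+=[3.5889, 0.5101]  P^+=[1.4720 0.5062; 0.5062 0.6002]
step 3: x^-=[3.8389, 0.5101]  P^-=[2.3322 0.8093; 0.8093 0.7802]  H_jac=[-0.0340 0.2560]  S=[0.2097]  K=[0.6096; 0.8210]  nu=[2.8379]  x^+=[5.5688, 2.8399]  P^+=[2.2542 0.7044; 0.7044 0.6388]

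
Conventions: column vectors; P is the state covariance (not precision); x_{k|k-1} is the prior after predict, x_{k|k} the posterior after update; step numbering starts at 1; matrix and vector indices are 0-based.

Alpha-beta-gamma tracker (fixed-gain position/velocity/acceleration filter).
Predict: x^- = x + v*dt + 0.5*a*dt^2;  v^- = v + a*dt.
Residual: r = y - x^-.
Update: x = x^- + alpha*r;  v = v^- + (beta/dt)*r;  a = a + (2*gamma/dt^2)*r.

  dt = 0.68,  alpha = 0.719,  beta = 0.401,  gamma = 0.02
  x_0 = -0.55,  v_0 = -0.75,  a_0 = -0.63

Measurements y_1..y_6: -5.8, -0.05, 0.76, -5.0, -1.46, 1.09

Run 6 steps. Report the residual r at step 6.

step 1: x_pred=-1.2057  r=-4.5943  x^+=-4.5090  v^+=-3.8877  a^+=-1.0274
step 2: x_pred=-7.3902  r=7.3402  x^+=-2.1126  v^+=-0.2578  a^+=-0.3925
step 3: x_pred=-2.3786  r=3.1386  x^+=-0.1220  v^+=1.3262  a^+=-0.1210
step 4: x_pred=0.7519  r=-5.7519  x^+=-3.3837  v^+=-2.1480  a^+=-0.6185
step 5: x_pred=-4.9874  r=3.5274  x^+=-2.4512  v^+=-0.4885  a^+=-0.3134
step 6: x_pred=-2.8558  r=3.9458  x^+=-0.0188  v^+=1.6253  a^+=0.0279

resid = 3.9458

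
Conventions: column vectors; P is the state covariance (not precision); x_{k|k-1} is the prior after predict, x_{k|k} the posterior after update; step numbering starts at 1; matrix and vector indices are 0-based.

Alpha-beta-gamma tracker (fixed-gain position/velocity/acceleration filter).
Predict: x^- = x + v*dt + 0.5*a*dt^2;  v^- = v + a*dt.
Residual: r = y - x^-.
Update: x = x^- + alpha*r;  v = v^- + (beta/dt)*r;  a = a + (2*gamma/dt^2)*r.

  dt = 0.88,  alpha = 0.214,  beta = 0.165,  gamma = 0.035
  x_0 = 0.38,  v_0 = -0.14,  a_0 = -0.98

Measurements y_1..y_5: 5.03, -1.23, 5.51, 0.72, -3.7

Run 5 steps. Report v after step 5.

v_post = -1.1324

step 1: x_pred=-0.1227  r=5.1527  x^+=0.9800  v^+=-0.0363  a^+=-0.5142
step 2: x_pred=0.7490  r=-1.9790  x^+=0.3255  v^+=-0.8599  a^+=-0.6931
step 3: x_pred=-0.6996  r=6.2096  x^+=0.6293  v^+=-0.3055  a^+=-0.1318
step 4: x_pred=0.3094  r=0.4106  x^+=0.3972  v^+=-0.3445  a^+=-0.0947
step 5: x_pred=0.0574  r=-3.7574  x^+=-0.7467  v^+=-1.1324  a^+=-0.4343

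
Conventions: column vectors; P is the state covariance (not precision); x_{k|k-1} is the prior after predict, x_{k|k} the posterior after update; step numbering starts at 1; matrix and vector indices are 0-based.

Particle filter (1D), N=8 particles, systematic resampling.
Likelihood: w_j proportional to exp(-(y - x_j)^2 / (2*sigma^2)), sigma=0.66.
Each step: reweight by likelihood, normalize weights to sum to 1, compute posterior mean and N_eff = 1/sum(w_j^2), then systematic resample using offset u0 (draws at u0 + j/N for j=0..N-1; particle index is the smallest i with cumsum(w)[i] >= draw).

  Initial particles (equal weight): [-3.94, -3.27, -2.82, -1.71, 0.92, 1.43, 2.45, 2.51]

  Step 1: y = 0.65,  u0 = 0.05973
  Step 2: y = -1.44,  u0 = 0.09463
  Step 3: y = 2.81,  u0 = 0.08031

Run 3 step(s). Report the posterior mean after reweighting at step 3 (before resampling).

post_mean = 0.9200

step 1: w=[0.0000, 0.0000, 0.0000, 0.0011, 0.6291, 0.3402, 0.0166, 0.0129]  mean=1.1364  Neff=1.9531  idx=[4, 4, 4, 4, 4, 5, 5, 5]
step 2: w=[0.1945, 0.1945, 0.1945, 0.1945, 0.1945, 0.0091, 0.0091, 0.0091]  mean=0.9339  Neff=5.2779  idx=[0, 1, 1, 2, 3, 3, 4, 4]
step 3: w=[0.1250, 0.1250, 0.1250, 0.1250, 0.1250, 0.1250, 0.1250, 0.1250]  mean=0.9200  Neff=8.0000  idx=[0, 1, 2, 3, 4, 5, 6, 7]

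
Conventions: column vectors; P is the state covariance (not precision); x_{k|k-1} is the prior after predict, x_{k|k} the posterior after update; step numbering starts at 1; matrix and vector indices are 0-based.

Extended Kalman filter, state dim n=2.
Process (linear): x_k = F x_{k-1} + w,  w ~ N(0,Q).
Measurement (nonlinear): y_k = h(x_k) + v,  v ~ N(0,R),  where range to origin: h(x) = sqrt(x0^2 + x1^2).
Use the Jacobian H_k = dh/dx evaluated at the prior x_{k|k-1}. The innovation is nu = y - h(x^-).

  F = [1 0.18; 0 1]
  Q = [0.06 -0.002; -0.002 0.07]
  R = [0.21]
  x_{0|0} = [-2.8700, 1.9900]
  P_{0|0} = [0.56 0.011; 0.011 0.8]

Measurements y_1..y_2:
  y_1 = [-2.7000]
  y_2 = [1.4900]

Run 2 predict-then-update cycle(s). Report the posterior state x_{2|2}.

step 1: x^-=[-2.5118, 1.9900]  P^-=[0.6499 0.1530; 0.1530 0.8700]  H_jac=[-0.7838 0.6210]  S=[0.7958]  K=[-0.5207; 0.5282]  nu=[-5.9046]  x^+=[0.5627, -1.1287]  P^+=[0.4341 0.3719; 0.3719 0.6480]
step 2: x^-=[0.3595, -1.1287]  P^-=[0.6490 0.4865; 0.4865 0.7180]  H_jac=[0.3035 -0.9528]  S=[0.6403]  K=[-0.4164; -0.8379]  nu=[0.3055]  x^+=[0.2323, -1.3846]  P^+=[0.5380 0.2631; 0.2631 0.2685]

x_post = [0.2323, -1.3846]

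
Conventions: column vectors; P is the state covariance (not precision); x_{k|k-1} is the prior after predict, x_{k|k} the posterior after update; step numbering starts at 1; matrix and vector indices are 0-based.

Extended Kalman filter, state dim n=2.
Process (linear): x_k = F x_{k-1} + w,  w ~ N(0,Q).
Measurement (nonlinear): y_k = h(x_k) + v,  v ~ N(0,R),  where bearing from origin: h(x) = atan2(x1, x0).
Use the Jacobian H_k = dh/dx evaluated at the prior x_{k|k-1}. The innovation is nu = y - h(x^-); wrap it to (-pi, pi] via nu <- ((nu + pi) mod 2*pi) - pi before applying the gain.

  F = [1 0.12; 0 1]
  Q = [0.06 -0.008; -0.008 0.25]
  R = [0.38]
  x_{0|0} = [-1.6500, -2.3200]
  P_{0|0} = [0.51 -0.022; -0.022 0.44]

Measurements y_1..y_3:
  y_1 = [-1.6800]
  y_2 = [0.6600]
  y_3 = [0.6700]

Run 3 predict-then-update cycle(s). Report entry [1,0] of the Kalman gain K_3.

step 1: x^-=[-1.9284, -2.3200]  P^-=[0.5711 0.0228; 0.0228 0.6900]  H_jac=[0.2549 -0.2119]  S=[0.4456]  K=[0.3158; -0.3150]  nu=[0.5843]  x^+=[-1.7439, -2.5041]  P^+=[0.5266 0.0671; 0.0671 0.6458]
step 2: x^-=[-2.0444, -2.5041]  P^-=[0.6120 0.1366; 0.1366 0.8958]  H_jac=[0.2396 -0.1956]  S=[0.4366]  K=[0.2747; -0.3264]  nu=[2.9155]  x^+=[-1.2436, -3.4556]  P^+=[0.5791 0.1758; 0.1758 0.8493]
step 3: x^-=[-1.6582, -3.4556]  P^-=[0.6935 0.2697; 0.2697 1.0993]  H_jac=[0.2352 -0.1129]  S=[0.4181]  K=[0.3174; -0.1451]  nu=[2.6882]  x^+=[-0.8050, -3.8456]  P^+=[0.6514 0.2889; 0.2889 1.0905]

K[1,0] = -0.1451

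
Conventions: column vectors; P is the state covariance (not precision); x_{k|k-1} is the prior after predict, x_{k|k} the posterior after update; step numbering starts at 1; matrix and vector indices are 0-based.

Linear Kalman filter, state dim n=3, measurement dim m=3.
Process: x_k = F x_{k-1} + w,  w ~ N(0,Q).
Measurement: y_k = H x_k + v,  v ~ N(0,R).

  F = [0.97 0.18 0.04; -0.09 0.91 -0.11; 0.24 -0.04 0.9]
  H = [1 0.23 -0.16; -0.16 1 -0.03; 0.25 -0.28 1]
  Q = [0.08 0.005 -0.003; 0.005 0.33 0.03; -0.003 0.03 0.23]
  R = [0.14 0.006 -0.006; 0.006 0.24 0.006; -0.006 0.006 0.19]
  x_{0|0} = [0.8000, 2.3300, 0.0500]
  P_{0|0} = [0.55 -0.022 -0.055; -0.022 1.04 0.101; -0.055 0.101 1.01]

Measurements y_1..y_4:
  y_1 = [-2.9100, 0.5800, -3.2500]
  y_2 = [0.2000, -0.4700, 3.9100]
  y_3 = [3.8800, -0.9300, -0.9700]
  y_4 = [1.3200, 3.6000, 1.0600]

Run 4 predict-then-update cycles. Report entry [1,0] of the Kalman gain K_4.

K[1,0] = 0.1726

step 1: x^-=[1.1974, 2.0428, 0.1438]  P^-=[0.6223 0.1116 0.1215; 0.1116 1.1902 -0.0355; 0.1215 -0.0355 1.0508]  S=[0.8672 0.2981 -0.0132; 0.2981 1.4147 -0.4070; -0.0132 -0.4070 1.4381]  K=[0.7660 -0.1135 0.1458; 0.1798 0.7880 -0.0124; -0.1189 0.1980 0.8137]  nu=[-4.5542, -1.2669, -3.1212]  x^+=[-2.6024, 0.2642, -2.1052]  P^+=[0.1060 -0.0050 -0.0055; -0.0050 0.1910 0.0560; -0.0055 0.0560 0.1736]
step 2: x^-=[-2.5610, 0.7063, -2.5298]  P^-=[0.1848 0.0235 0.0307; 0.0235 0.4806 0.0492; 0.0307 0.0492 0.3707]  S=[0.3571 0.1030 -0.0123; 0.1030 0.7155 -0.0957; -0.0123 -0.0957 0.5944]  K=[0.5438 -0.0723 0.1179; 0.1687 0.6364 -0.0278; -0.0673 0.1409 0.6346]  nu=[2.1938, -1.6619, 7.2778]  x^+=[-0.3896, -0.1837, 1.7072]  P^+=[0.0752 -0.0014 -0.0005; -0.0014 0.1546 0.0411; -0.0005 0.0411 0.1335]
step 3: x^-=[-0.3427, -0.3199, 1.4503]  P^-=[0.1561 0.0227 0.0244; 0.0227 0.4522 0.0432; 0.0244 0.0432 0.3395]  S=[0.3282 0.1012 -0.0202; 0.1012 0.6869 -0.0909; -0.0202 -0.0909 0.5596]  K=[0.5063 -0.0644 0.1097; 0.1714 0.6217 -0.0318; -0.0642 0.1332 0.6154]  nu=[4.5283, -0.6214, -2.4242]  x^+=[1.7240, 0.1469, -0.4151]  P^+=[0.0699 -0.0006 -0.0002; -0.0006 0.1511 0.0391; -0.0002 0.0391 0.1291]
step 4: x^-=[1.6821, 0.0241, 0.0343]  P^-=[0.1512 0.0232 0.0229; 0.0232 0.4495 0.0423; 0.0229 0.0423 0.3360]  S=[0.3239 0.1020 -0.0224; 0.1020 0.6840 -0.0903; -0.0224 -0.0903 0.5552]  K=[0.4994 -0.0627 0.1077; 0.1726 0.6200 -0.0322; -0.0644 0.1323 0.6131]  nu=[-0.3622, 3.8460, 0.6119]  x^+=[1.3260, 2.3264, 0.9417]  P^+=[0.0689 -0.0004 -0.0003; -0.0004 0.1507 0.0389; -0.0003 0.0389 0.1286]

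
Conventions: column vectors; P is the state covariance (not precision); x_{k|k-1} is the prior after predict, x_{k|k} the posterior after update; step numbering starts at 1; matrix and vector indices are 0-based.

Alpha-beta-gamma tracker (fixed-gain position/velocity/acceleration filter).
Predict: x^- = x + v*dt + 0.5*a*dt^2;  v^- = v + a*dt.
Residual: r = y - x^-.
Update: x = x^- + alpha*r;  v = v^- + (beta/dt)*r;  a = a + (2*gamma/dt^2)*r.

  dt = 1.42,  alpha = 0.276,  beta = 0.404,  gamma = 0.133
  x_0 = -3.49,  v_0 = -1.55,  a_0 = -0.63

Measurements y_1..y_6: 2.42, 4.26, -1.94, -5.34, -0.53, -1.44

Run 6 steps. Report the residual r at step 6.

step 1: x_pred=-6.3262  r=8.7462  x^+=-3.9122  v^+=0.0437  a^+=0.5238
step 2: x_pred=-3.3220  r=7.5820  x^+=-1.2294  v^+=2.9447  a^+=1.5240
step 3: x_pred=4.4885  r=-6.4285  x^+=2.7142  v^+=3.2798  a^+=0.6760
step 4: x_pred=8.0530  r=-13.3930  x^+=4.3565  v^+=0.4292  a^+=-1.0908
step 5: x_pred=3.8662  r=-4.3962  x^+=2.6529  v^+=-2.3705  a^+=-1.6708
step 6: x_pred=-2.3977  r=0.9577  x^+=-2.1334  v^+=-4.4705  a^+=-1.5444

resid = 0.9577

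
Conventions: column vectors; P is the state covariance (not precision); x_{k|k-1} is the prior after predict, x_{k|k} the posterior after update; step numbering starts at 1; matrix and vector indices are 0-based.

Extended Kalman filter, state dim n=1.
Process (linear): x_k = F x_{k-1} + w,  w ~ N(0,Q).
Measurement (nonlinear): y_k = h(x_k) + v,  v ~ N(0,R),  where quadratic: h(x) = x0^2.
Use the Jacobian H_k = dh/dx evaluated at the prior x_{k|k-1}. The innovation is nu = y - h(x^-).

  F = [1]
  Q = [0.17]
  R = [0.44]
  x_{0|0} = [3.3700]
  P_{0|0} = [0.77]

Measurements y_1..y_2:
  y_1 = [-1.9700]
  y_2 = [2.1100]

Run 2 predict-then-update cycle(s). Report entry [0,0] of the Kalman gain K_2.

K[0,0] = 0.2708

step 1: x^-=[3.3700]  P^-=[0.9400]  H_jac=[6.7400]  S=[43.1419]  K=[0.1469]  nu=[-13.3269]  x^+=[1.4129]  P^+=[0.0096]
step 2: x^-=[1.4129]  P^-=[0.1796]  H_jac=[2.8258]  S=[1.8740]  K=[0.2708]  nu=[0.1138]  x^+=[1.4437]  P^+=[0.0422]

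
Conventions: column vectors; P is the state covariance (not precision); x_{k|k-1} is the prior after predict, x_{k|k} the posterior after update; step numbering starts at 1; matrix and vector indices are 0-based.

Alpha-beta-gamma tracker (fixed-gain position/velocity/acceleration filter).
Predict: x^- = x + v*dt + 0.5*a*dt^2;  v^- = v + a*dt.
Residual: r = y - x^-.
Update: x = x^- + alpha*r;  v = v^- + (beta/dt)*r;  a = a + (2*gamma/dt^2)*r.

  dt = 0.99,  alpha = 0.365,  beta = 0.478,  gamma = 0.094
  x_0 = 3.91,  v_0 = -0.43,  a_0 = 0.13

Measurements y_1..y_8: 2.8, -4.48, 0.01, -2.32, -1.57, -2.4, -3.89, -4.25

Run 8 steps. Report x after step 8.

x_post = -0.9941

step 1: x_pred=3.5480  r=-0.7480  x^+=3.2750  v^+=-0.6625  a^+=-0.0135
step 2: x_pred=2.6125  r=-7.0925  x^+=0.0238  v^+=-4.1003  a^+=-1.3740
step 3: x_pred=-4.7088  r=4.7188  x^+=-2.9865  v^+=-3.1821  a^+=-0.4688
step 4: x_pred=-6.3665  r=4.0465  x^+=-4.8895  v^+=-1.6925  a^+=0.3074
step 5: x_pred=-6.4144  r=4.8444  x^+=-4.6462  v^+=0.9509  a^+=1.2366
step 6: x_pred=-3.0988  r=0.6988  x^+=-2.8438  v^+=2.5126  a^+=1.3707
step 7: x_pred=0.3154  r=-4.2054  x^+=-1.2196  v^+=1.8391  a^+=0.5640
step 8: x_pred=0.8775  r=-5.1275  x^+=-0.9941  v^+=-0.0782  a^+=-0.4195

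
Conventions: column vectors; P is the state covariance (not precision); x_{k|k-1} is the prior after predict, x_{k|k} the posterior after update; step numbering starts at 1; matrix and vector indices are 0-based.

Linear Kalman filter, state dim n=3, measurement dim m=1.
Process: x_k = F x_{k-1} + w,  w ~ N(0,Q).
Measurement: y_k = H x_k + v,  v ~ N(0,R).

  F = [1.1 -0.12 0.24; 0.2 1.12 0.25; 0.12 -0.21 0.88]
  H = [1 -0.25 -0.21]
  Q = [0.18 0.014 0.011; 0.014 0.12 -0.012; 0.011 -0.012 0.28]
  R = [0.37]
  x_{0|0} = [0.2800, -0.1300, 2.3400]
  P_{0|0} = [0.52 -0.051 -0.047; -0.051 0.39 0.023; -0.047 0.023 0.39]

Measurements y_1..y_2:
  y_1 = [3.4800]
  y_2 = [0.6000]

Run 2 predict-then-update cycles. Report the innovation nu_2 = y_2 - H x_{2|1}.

step 1: x^-=[0.8852, 0.4954, 2.1201]  P^-=[0.8246 0.0281 0.1339; 0.0281 0.6397 0.0016; 0.1339 0.0016 0.5908]  S=[1.1905]  K=[0.6631; -0.1110; 0.0079]  nu=[3.1639]  x^+=[2.9832, 0.1441, 2.1452]  P^+=[0.3011 0.1157 0.1277; 0.1157 0.6250 0.0027; 0.1277 0.0027 0.5908]
step 2: x^-=[3.7791, 1.2943, 2.2155]  P^-=[0.6241 0.2134 0.2897; 0.2134 1.0191 0.0177; 0.2897 0.0177 0.7895]  S=[0.8661]  K=[0.5887; -0.0521; 0.1380]  nu=[-2.3903]  x^+=[2.3719, 1.4189, 1.8857]  P^+=[0.3239 0.2399 0.2194; 0.2399 1.0168 0.0239; 0.2194 0.0239 0.7731]

innov = [-2.3903]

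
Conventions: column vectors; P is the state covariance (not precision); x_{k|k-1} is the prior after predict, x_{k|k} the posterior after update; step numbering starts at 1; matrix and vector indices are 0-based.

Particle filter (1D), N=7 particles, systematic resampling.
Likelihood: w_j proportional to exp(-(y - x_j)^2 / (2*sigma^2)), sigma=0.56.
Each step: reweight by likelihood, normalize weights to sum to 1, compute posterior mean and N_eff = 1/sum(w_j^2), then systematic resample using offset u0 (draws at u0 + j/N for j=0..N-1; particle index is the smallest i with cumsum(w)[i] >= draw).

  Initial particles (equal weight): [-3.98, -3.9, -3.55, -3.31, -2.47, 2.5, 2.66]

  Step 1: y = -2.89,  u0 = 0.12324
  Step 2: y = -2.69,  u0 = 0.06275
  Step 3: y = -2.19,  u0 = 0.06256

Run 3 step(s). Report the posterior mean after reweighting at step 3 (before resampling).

post_mean = -2.5437

step 1: w=[0.0638, 0.0835, 0.2119, 0.3204, 0.3204, 0.0000, 0.0000]  mean=-3.1838  Neff=3.8278  idx=[1, 2, 3, 3, 4, 4, 4]
step 2: w=[0.0227, 0.0721, 0.1270, 0.1270, 0.2170, 0.2170, 0.2170]  mean=-2.7938  Neff=5.5769  idx=[1, 2, 3, 4, 5, 5, 6]
step 3: w=[0.0136, 0.0351, 0.0351, 0.2290, 0.2290, 0.2290, 0.2290]  mean=-2.5437  Neff=4.7062  idx=[2, 3, 4, 4, 5, 6, 6]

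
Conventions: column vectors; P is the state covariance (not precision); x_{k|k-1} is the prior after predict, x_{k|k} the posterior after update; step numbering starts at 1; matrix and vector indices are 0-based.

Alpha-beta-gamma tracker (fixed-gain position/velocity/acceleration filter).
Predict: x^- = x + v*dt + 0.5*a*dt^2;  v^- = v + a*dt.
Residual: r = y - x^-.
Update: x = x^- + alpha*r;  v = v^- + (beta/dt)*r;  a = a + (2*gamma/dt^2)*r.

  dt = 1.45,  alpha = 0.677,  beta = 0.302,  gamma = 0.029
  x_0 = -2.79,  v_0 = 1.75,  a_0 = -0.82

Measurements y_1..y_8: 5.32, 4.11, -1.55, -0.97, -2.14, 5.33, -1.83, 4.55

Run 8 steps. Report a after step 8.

a_post = -0.1056

step 1: x_pred=-1.1145  r=6.4345  x^+=3.2416  v^+=1.9012  a^+=-0.6425
step 2: x_pred=5.3229  r=-1.2129  x^+=4.5018  v^+=0.7169  a^+=-0.6760
step 3: x_pred=4.8307  r=-6.3807  x^+=0.5110  v^+=-1.5922  a^+=-0.8520
step 4: x_pred=-2.6933  r=1.7233  x^+=-1.5266  v^+=-2.4686  a^+=-0.8044
step 5: x_pred=-5.9518  r=3.8118  x^+=-3.3712  v^+=-2.8411  a^+=-0.6993
step 6: x_pred=-8.2260  r=13.5560  x^+=0.9514  v^+=-1.0317  a^+=-0.3253
step 7: x_pred=-0.8866  r=-0.9434  x^+=-1.5253  v^+=-1.6999  a^+=-0.3514
step 8: x_pred=-4.3595  r=8.9095  x^+=1.6722  v^+=-0.3538  a^+=-0.1056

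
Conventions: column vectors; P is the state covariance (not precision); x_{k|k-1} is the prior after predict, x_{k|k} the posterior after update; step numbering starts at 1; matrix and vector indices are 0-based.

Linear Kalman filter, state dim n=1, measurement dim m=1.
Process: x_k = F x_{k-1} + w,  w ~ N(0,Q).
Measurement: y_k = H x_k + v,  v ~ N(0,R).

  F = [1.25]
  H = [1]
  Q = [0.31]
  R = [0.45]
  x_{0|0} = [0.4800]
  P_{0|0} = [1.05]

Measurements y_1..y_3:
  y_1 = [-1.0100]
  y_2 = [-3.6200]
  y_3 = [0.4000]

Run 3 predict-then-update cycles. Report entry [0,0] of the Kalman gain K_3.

step 1: x^-=[0.6000]  P^-=[1.9506]  S=[2.4006]  K=[0.8125]  nu=[-1.6100]  x^+=[-0.7082]  P^+=[0.3656]
step 2: x^-=[-0.8853]  P^-=[0.8813]  S=[1.3313]  K=[0.6620]  nu=[-2.7347]  x^+=[-2.6956]  P^+=[0.2979]
step 3: x^-=[-3.3695]  P^-=[0.7755]  S=[1.2255]  K=[0.6328]  nu=[3.7695]  x^+=[-0.9842]  P^+=[0.2848]

K[0,0] = 0.6328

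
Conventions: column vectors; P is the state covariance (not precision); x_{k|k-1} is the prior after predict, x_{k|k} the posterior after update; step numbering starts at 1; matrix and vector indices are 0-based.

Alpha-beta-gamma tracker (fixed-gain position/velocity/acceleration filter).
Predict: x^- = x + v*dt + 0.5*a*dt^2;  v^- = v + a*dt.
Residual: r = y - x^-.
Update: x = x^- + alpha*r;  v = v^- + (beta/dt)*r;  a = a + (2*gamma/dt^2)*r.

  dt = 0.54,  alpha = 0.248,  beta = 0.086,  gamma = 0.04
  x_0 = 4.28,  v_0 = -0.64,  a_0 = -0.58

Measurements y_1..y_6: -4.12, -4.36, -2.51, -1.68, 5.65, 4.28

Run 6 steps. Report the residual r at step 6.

step 1: x_pred=3.8498  r=-7.9698  x^+=1.8733  v^+=-2.2225  a^+=-2.7665
step 2: x_pred=0.2698  r=-4.6298  x^+=-0.8784  v^+=-4.4537  a^+=-4.0367
step 3: x_pred=-3.8719  r=1.3619  x^+=-3.5342  v^+=-6.4166  a^+=-3.6631
step 4: x_pred=-7.5332  r=5.8532  x^+=-6.0816  v^+=-7.4625  a^+=-2.0572
step 5: x_pred=-10.4113  r=16.0613  x^+=-6.4281  v^+=-6.0155  a^+=2.3492
step 6: x_pred=-9.3340  r=13.6140  x^+=-5.9577  v^+=-2.5788  a^+=6.0841

resid = 13.6140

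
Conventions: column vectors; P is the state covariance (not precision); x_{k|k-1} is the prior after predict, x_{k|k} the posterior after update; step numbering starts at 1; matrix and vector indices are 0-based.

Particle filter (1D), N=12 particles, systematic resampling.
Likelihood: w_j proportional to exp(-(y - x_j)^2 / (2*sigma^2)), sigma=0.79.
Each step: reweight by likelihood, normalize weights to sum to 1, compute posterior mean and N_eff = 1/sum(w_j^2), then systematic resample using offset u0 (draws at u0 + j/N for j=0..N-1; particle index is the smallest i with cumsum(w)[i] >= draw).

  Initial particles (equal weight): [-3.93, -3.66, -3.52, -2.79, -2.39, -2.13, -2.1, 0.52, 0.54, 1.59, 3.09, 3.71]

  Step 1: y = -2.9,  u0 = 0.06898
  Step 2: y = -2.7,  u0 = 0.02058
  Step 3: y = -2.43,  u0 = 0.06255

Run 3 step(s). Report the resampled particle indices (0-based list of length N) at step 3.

step 1: w=[0.0888, 0.1307, 0.1526, 0.2057, 0.1686, 0.1292, 0.1244, 0.0000, 0.0000, 0.0000, 0.0000, 0.0000]  mean=-2.8778  Neff=6.6157  idx=[0, 1, 2, 2, 3, 3, 3, 4, 4, 5, 6, 6]
step 2: w=[0.0329, 0.0528, 0.0645, 0.0645, 0.1098, 0.1098, 0.1098, 0.1024, 0.1024, 0.0852, 0.0829, 0.0829]  mean=-2.7152  Neff=11.0677  idx=[0, 2, 3, 4, 5, 6, 6, 7, 8, 9, 10, 11]
step 3: w=[0.0177, 0.0415, 0.0415, 0.0969, 0.0969, 0.0969, 0.0969, 0.1074, 0.1074, 0.1000, 0.0985, 0.0985]  mean=-2.5830  Neff=10.6647  idx=[2, 3, 4, 5, 6, 6, 7, 8, 9, 10, 10, 11]

resampled_idx = [2, 3, 4, 5, 6, 6, 7, 8, 9, 10, 10, 11]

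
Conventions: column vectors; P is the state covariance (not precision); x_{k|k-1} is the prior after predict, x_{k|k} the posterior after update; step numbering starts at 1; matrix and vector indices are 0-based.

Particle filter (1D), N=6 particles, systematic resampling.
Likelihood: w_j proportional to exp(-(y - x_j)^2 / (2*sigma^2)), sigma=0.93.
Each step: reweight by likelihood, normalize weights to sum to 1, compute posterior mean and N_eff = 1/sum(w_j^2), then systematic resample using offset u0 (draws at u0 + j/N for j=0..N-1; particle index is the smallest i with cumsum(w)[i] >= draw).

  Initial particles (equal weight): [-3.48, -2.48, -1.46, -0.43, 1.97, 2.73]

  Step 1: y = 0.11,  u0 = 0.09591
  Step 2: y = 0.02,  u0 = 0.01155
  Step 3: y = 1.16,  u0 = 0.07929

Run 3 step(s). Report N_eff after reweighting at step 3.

step 1: w=[0.0005, 0.0164, 0.1908, 0.6701, 0.1073, 0.0150]  mean=-0.3565  Neff=2.0106  idx=[2, 3, 3, 3, 3, 4]
step 2: w=[0.0713, 0.2251, 0.2251, 0.2251, 0.2251, 0.0281]  mean=-0.4361  Neff=4.7931  idx=[0, 1, 2, 2, 3, 4]
step 3: w=[0.0160, 0.1968, 0.1968, 0.1968, 0.1968, 0.1968]  mean=-0.4465  Neff=5.1575  idx=[1, 2, 3, 3, 4, 5]

N_eff = 5.1575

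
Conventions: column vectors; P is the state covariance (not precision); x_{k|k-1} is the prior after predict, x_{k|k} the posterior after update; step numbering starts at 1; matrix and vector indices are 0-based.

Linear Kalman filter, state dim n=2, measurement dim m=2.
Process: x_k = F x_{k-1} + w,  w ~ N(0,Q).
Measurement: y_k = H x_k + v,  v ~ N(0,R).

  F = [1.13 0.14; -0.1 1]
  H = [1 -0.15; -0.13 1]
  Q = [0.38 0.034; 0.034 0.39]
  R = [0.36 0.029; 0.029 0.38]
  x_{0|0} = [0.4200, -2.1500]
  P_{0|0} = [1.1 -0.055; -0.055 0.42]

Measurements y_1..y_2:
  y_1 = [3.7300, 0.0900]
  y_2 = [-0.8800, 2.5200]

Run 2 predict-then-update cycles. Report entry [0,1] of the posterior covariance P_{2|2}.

P_post[0,1] = 0.0722

step 1: x^-=[0.1736, -2.1920]  P^-=[1.7754 -0.0929; -0.0929 0.8320]  S=[2.1820 -0.4213; -0.4213 1.2662]  K=[0.8236 0.0184; 0.0309 0.6769]  nu=[3.2276, 2.3046]  x^+=[2.8743, -0.5321]  P^+=[0.3077 0.0709; 0.0709 0.2673]
step 2: x^-=[3.1734, -0.8195]  P^-=[0.8005 0.1158; 0.1158 0.6462]  S=[1.1403 -0.0540; -0.0540 1.0097]  K=[0.6891 0.0484; 0.0462 0.6276]  nu=[-4.1763, 3.7521]  x^+=[0.4773, 1.3423]  P^+=[0.2603 0.0722; 0.0722 0.2492]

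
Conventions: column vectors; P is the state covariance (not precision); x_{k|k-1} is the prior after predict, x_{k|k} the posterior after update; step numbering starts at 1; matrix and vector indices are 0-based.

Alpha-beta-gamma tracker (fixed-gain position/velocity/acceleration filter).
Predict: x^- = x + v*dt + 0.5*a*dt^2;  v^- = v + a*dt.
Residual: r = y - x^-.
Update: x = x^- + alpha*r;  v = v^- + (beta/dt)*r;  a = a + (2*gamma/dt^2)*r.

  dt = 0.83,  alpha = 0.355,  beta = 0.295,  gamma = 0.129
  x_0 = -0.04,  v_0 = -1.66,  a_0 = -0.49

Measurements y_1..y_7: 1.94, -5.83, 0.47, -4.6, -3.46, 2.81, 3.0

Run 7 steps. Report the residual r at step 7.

resid = 1.2189

step 1: x_pred=-1.5866  r=3.5266  x^+=-0.3346  v^+=-0.8133  a^+=0.8307
step 2: x_pred=-0.7235  r=-5.1065  x^+=-2.5363  v^+=-1.9387  a^+=-1.0817
step 3: x_pred=-4.5180  r=4.9880  x^+=-2.7473  v^+=-1.0637  a^+=0.7864
step 4: x_pred=-3.3593  r=-1.2407  x^+=-3.7997  v^+=-0.8520  a^+=0.3217
step 5: x_pred=-4.3960  r=0.9360  x^+=-4.0637  v^+=-0.2522  a^+=0.6723
step 6: x_pred=-4.0415  r=6.8515  x^+=-1.6092  v^+=2.7409  a^+=3.2382
step 7: x_pred=1.7811  r=1.2189  x^+=2.2138  v^+=5.8619  a^+=3.6947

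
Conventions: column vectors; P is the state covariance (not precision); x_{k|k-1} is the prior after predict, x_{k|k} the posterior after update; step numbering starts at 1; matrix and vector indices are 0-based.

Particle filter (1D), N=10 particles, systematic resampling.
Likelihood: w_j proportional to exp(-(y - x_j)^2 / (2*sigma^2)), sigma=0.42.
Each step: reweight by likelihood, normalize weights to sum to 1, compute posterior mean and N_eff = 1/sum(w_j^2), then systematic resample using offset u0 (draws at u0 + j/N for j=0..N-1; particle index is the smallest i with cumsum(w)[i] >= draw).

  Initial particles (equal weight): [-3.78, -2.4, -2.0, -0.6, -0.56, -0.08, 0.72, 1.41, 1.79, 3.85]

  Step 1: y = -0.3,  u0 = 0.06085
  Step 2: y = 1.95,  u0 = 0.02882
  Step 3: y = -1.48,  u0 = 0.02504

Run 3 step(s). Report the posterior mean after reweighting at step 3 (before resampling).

step 1: w=[0.0000, 0.0000, 0.0001, 0.3068, 0.3270, 0.3452, 0.0207, 0.0001, 0.0000, 0.0000]  mean=-0.3800  Neff=3.1184  idx=[3, 3, 3, 4, 4, 4, 5, 5, 5, 5]
step 2: w=[0.0003, 0.0003, 0.0003, 0.0005, 0.0005, 0.0005, 0.2494, 0.2494, 0.2494, 0.2494]  mean=-0.0812  Neff=4.0195  idx=[6, 6, 6, 7, 7, 8, 8, 8, 9, 9]
step 3: w=[0.1000, 0.1000, 0.1000, 0.1000, 0.1000, 0.1000, 0.1000, 0.1000, 0.1000, 0.1000]  mean=-0.0800  Neff=10.0000  idx=[0, 1, 2, 3, 4, 5, 6, 7, 8, 9]

post_mean = -0.0800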